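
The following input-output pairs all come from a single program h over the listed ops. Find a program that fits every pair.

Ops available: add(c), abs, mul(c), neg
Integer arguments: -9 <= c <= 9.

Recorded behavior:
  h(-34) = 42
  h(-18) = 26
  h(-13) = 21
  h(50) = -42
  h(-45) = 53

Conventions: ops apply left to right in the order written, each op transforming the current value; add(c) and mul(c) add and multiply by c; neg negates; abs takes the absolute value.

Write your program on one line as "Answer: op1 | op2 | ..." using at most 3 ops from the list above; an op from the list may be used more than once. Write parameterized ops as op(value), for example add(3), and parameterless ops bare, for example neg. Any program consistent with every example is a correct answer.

add(-4) | neg | add(4)

Check, running the answer program on each example:
  -34 -> -38 -> 38 -> 42
  -18 -> -22 -> 22 -> 26
  -13 -> -17 -> 17 -> 21
  50 -> 46 -> -46 -> -42
  -45 -> -49 -> 49 -> 53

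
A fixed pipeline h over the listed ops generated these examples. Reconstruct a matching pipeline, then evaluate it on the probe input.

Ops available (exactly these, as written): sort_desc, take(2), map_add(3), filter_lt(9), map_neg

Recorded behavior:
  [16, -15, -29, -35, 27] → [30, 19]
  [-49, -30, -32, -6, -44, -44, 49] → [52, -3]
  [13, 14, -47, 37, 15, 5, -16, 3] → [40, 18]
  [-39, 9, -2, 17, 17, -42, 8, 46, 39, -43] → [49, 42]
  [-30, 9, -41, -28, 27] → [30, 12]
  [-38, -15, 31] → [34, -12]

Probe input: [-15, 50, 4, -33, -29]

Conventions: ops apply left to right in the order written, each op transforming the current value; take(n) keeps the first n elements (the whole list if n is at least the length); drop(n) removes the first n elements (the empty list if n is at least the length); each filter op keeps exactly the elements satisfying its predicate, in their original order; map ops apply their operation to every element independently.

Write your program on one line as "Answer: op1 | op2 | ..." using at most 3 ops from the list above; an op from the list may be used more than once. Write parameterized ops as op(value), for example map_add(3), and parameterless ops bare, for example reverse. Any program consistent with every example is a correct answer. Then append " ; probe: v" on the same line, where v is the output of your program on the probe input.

sort_desc | map_add(3) | take(2) ; probe: [53, 7]

Check, running the answer program on each example:
  [16, -15, -29, -35, 27] -> [27, 16, -15, -29, -35] -> [30, 19, -12, -26, -32] -> [30, 19]
  [-49, -30, -32, -6, -44, -44, 49] -> [49, -6, -30, -32, -44, -44, -49] -> [52, -3, -27, -29, -41, -41, -46] -> [52, -3]
  [13, 14, -47, 37, 15, 5, -16, 3] -> [37, 15, 14, 13, 5, 3, -16, -47] -> [40, 18, 17, 16, 8, 6, -13, -44] -> [40, 18]
  [-39, 9, -2, 17, 17, -42, 8, 46, 39, -43] -> [46, 39, 17, 17, 9, 8, -2, -39, -42, -43] -> [49, 42, 20, 20, 12, 11, 1, -36, -39, -40] -> [49, 42]
  [-30, 9, -41, -28, 27] -> [27, 9, -28, -30, -41] -> [30, 12, -25, -27, -38] -> [30, 12]
  [-38, -15, 31] -> [31, -15, -38] -> [34, -12, -35] -> [34, -12]
  probe: [-15, 50, 4, -33, -29] -> [50, 4, -15, -29, -33] -> [53, 7, -12, -26, -30] -> [53, 7]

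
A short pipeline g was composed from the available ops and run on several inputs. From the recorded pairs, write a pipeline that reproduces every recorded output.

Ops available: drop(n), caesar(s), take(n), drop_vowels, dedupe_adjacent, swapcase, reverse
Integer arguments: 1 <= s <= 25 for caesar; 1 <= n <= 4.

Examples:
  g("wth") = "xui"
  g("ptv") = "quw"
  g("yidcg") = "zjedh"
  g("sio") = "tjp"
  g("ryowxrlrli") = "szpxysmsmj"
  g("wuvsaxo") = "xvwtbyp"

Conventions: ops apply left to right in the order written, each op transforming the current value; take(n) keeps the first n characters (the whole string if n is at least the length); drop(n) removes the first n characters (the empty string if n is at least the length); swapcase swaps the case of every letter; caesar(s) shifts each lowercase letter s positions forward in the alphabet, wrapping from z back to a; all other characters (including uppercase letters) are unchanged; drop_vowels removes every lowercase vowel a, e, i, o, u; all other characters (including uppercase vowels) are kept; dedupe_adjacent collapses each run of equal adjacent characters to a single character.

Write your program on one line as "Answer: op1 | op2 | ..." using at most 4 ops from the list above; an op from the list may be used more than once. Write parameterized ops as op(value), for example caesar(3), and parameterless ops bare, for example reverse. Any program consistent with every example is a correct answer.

reverse | caesar(16) | caesar(11) | reverse

Check, running the answer program on each example:
  "wth" -> "htw" -> "xjm" -> "iux" -> "xui"
  "ptv" -> "vtp" -> "ljf" -> "wuq" -> "quw"
  "yidcg" -> "gcdiy" -> "wstyo" -> "hdejz" -> "zjedh"
  "sio" -> "ois" -> "eyi" -> "pjt" -> "tjp"
  "ryowxrlrli" -> "ilrlrxwoyr" -> "ybhbhnmeoh" -> "jmsmsyxpzs" -> "szpxysmsmj"
  "wuvsaxo" -> "oxasvuw" -> "enqilkm" -> "pybtwvx" -> "xvwtbyp"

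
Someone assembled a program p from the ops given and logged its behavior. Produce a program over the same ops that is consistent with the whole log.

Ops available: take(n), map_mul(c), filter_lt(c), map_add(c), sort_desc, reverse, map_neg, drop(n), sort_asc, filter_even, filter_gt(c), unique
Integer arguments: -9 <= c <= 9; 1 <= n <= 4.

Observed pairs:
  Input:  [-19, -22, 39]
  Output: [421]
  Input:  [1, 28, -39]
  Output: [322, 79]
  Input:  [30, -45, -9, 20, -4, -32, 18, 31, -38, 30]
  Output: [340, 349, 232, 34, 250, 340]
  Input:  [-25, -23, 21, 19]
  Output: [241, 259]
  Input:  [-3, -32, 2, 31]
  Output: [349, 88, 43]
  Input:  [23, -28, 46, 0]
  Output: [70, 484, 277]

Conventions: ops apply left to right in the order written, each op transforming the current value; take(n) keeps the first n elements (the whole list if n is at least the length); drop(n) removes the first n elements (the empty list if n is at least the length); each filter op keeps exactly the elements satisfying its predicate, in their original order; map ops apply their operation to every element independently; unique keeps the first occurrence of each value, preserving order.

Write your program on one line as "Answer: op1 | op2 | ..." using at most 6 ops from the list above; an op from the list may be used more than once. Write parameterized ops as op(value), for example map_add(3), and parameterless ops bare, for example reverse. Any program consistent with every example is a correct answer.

map_add(8) | map_mul(9) | map_add(-2) | reverse | filter_gt(5)

Check, running the answer program on each example:
  [-19, -22, 39] -> [-11, -14, 47] -> [-99, -126, 423] -> [-101, -128, 421] -> [421, -128, -101] -> [421]
  [1, 28, -39] -> [9, 36, -31] -> [81, 324, -279] -> [79, 322, -281] -> [-281, 322, 79] -> [322, 79]
  [30, -45, -9, 20, -4, -32, 18, 31, -38, 30] -> [38, -37, -1, 28, 4, -24, 26, 39, -30, 38] -> [342, -333, -9, 252, 36, -216, 234, 351, -270, 342] -> [340, -335, -11, 250, 34, -218, 232, 349, -272, 340] -> [340, -272, 349, 232, -218, 34, 250, -11, -335, 340] -> [340, 349, 232, 34, 250, 340]
  [-25, -23, 21, 19] -> [-17, -15, 29, 27] -> [-153, -135, 261, 243] -> [-155, -137, 259, 241] -> [241, 259, -137, -155] -> [241, 259]
  [-3, -32, 2, 31] -> [5, -24, 10, 39] -> [45, -216, 90, 351] -> [43, -218, 88, 349] -> [349, 88, -218, 43] -> [349, 88, 43]
  [23, -28, 46, 0] -> [31, -20, 54, 8] -> [279, -180, 486, 72] -> [277, -182, 484, 70] -> [70, 484, -182, 277] -> [70, 484, 277]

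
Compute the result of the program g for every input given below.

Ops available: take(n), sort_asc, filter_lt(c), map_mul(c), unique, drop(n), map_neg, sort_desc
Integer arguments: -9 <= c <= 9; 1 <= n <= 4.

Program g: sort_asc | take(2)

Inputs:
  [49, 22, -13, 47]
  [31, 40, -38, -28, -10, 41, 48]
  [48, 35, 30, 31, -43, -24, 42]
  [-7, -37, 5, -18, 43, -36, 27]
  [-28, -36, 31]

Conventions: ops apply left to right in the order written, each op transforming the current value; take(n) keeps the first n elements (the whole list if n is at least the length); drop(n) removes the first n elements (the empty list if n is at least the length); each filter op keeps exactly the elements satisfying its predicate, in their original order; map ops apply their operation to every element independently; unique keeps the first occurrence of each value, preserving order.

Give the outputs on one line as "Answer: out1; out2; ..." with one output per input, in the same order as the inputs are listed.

[-13, 22]; [-38, -28]; [-43, -24]; [-37, -36]; [-36, -28]

Execution, op by op:
  [49, 22, -13, 47] -> [-13, 22, 47, 49] -> [-13, 22]
  [31, 40, -38, -28, -10, 41, 48] -> [-38, -28, -10, 31, 40, 41, 48] -> [-38, -28]
  [48, 35, 30, 31, -43, -24, 42] -> [-43, -24, 30, 31, 35, 42, 48] -> [-43, -24]
  [-7, -37, 5, -18, 43, -36, 27] -> [-37, -36, -18, -7, 5, 27, 43] -> [-37, -36]
  [-28, -36, 31] -> [-36, -28, 31] -> [-36, -28]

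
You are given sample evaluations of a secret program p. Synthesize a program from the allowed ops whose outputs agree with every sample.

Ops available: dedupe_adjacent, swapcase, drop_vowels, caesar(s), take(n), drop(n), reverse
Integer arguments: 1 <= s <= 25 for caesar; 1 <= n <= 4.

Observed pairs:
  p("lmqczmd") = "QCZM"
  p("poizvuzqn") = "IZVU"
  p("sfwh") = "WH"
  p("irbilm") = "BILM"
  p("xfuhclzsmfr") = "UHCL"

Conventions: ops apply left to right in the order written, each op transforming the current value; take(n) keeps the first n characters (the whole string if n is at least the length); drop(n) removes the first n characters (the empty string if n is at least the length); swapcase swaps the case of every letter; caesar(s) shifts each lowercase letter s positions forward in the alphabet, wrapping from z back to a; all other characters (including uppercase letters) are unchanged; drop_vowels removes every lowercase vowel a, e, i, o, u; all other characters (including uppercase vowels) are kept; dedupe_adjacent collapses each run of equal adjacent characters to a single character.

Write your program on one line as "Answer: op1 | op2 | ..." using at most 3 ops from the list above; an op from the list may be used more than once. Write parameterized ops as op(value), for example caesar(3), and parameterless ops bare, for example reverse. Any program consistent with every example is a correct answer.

drop(2) | take(4) | swapcase

Check, running the answer program on each example:
  "lmqczmd" -> "qczmd" -> "qczm" -> "QCZM"
  "poizvuzqn" -> "izvuzqn" -> "izvu" -> "IZVU"
  "sfwh" -> "wh" -> "wh" -> "WH"
  "irbilm" -> "bilm" -> "bilm" -> "BILM"
  "xfuhclzsmfr" -> "uhclzsmfr" -> "uhcl" -> "UHCL"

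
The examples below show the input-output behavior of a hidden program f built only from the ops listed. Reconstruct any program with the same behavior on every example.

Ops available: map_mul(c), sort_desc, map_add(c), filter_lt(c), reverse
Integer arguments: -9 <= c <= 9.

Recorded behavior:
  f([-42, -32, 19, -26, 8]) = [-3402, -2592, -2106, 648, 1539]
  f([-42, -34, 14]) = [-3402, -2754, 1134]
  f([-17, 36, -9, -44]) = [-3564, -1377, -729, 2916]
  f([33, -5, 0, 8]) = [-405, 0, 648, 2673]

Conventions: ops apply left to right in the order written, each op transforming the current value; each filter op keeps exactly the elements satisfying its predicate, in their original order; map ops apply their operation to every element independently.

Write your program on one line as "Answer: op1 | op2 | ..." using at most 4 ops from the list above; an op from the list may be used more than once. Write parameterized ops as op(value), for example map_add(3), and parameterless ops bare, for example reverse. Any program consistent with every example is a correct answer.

map_mul(-9) | map_mul(-9) | sort_desc | reverse

Check, running the answer program on each example:
  [-42, -32, 19, -26, 8] -> [378, 288, -171, 234, -72] -> [-3402, -2592, 1539, -2106, 648] -> [1539, 648, -2106, -2592, -3402] -> [-3402, -2592, -2106, 648, 1539]
  [-42, -34, 14] -> [378, 306, -126] -> [-3402, -2754, 1134] -> [1134, -2754, -3402] -> [-3402, -2754, 1134]
  [-17, 36, -9, -44] -> [153, -324, 81, 396] -> [-1377, 2916, -729, -3564] -> [2916, -729, -1377, -3564] -> [-3564, -1377, -729, 2916]
  [33, -5, 0, 8] -> [-297, 45, 0, -72] -> [2673, -405, 0, 648] -> [2673, 648, 0, -405] -> [-405, 0, 648, 2673]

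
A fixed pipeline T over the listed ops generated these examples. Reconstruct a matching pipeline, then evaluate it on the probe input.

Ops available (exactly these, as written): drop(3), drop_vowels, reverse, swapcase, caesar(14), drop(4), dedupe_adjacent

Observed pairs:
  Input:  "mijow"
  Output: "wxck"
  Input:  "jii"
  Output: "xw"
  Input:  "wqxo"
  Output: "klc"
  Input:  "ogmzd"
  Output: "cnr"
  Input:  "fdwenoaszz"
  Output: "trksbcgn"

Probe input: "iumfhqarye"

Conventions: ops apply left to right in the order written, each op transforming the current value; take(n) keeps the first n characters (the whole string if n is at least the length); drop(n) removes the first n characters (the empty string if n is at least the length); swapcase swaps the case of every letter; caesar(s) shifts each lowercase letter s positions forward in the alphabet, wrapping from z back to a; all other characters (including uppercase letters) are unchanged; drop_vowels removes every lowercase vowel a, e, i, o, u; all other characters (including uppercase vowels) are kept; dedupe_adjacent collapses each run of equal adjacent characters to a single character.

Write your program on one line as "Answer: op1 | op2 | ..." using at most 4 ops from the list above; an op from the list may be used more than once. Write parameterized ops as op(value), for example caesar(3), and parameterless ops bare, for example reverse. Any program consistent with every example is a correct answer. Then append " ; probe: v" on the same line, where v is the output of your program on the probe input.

caesar(14) | dedupe_adjacent | drop_vowels ; probe: "wtvfms"

Check, running the answer program on each example:
  "mijow" -> "awxck" -> "awxck" -> "wxck"
  "jii" -> "xww" -> "xw" -> "xw"
  "wqxo" -> "kelc" -> "kelc" -> "klc"
  "ogmzd" -> "cuanr" -> "cuanr" -> "cnr"
  "fdwenoaszz" -> "trksbcognn" -> "trksbcogn" -> "trksbcgn"
  probe: "iumfhqarye" -> "wiatveofms" -> "wiatveofms" -> "wtvfms"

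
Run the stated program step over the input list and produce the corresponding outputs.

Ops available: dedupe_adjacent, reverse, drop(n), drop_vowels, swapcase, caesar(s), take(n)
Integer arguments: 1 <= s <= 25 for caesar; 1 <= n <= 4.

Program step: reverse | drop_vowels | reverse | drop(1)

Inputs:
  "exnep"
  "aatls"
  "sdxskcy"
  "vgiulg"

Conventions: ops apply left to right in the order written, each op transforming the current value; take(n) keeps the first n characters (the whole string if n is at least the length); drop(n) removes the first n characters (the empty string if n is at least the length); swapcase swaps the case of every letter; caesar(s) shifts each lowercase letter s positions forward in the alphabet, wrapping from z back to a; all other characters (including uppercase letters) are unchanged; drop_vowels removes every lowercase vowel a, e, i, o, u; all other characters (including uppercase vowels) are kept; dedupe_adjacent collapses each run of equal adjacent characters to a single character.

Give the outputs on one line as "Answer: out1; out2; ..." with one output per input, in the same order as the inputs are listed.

Execution, op by op:
  "exnep" -> "penxe" -> "pnx" -> "xnp" -> "np"
  "aatls" -> "sltaa" -> "slt" -> "tls" -> "ls"
  "sdxskcy" -> "ycksxds" -> "ycksxds" -> "sdxskcy" -> "dxskcy"
  "vgiulg" -> "gluigv" -> "glgv" -> "vglg" -> "glg"

"np"; "ls"; "dxskcy"; "glg"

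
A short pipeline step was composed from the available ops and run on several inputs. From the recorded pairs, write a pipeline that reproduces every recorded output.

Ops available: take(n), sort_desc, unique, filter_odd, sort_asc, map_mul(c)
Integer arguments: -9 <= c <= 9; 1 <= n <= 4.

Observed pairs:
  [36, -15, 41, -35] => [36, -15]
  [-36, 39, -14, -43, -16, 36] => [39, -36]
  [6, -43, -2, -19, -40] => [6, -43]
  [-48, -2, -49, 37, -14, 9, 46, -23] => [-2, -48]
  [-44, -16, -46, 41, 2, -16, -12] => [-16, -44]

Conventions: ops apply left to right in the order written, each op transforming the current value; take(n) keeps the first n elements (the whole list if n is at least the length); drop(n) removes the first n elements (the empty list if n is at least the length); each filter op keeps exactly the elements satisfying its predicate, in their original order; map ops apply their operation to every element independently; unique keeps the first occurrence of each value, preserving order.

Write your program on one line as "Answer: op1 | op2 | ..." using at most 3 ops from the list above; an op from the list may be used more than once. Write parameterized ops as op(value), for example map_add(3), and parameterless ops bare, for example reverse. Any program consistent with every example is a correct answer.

take(2) | sort_desc

Check, running the answer program on each example:
  [36, -15, 41, -35] -> [36, -15] -> [36, -15]
  [-36, 39, -14, -43, -16, 36] -> [-36, 39] -> [39, -36]
  [6, -43, -2, -19, -40] -> [6, -43] -> [6, -43]
  [-48, -2, -49, 37, -14, 9, 46, -23] -> [-48, -2] -> [-2, -48]
  [-44, -16, -46, 41, 2, -16, -12] -> [-44, -16] -> [-16, -44]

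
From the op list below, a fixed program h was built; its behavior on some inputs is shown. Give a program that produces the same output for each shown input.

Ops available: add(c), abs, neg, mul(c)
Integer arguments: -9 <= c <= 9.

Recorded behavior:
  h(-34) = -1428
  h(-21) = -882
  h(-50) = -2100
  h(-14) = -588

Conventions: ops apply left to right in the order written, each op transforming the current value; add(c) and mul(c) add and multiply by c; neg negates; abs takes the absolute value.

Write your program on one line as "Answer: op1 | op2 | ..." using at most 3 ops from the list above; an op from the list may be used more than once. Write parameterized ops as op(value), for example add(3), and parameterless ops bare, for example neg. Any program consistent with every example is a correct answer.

mul(6) | neg | mul(-7)

Check, running the answer program on each example:
  -34 -> -204 -> 204 -> -1428
  -21 -> -126 -> 126 -> -882
  -50 -> -300 -> 300 -> -2100
  -14 -> -84 -> 84 -> -588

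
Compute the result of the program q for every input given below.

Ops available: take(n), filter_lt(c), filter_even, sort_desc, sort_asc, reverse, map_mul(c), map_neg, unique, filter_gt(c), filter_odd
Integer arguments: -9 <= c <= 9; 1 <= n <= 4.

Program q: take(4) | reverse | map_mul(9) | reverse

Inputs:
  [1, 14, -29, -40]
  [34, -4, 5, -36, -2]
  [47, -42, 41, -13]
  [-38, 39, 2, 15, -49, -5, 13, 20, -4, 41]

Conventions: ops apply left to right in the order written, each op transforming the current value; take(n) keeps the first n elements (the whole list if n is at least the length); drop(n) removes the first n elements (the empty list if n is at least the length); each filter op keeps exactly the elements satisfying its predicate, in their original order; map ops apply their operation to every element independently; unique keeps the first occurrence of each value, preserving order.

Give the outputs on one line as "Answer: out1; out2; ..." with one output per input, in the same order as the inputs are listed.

[9, 126, -261, -360]; [306, -36, 45, -324]; [423, -378, 369, -117]; [-342, 351, 18, 135]

Execution, op by op:
  [1, 14, -29, -40] -> [1, 14, -29, -40] -> [-40, -29, 14, 1] -> [-360, -261, 126, 9] -> [9, 126, -261, -360]
  [34, -4, 5, -36, -2] -> [34, -4, 5, -36] -> [-36, 5, -4, 34] -> [-324, 45, -36, 306] -> [306, -36, 45, -324]
  [47, -42, 41, -13] -> [47, -42, 41, -13] -> [-13, 41, -42, 47] -> [-117, 369, -378, 423] -> [423, -378, 369, -117]
  [-38, 39, 2, 15, -49, -5, 13, 20, -4, 41] -> [-38, 39, 2, 15] -> [15, 2, 39, -38] -> [135, 18, 351, -342] -> [-342, 351, 18, 135]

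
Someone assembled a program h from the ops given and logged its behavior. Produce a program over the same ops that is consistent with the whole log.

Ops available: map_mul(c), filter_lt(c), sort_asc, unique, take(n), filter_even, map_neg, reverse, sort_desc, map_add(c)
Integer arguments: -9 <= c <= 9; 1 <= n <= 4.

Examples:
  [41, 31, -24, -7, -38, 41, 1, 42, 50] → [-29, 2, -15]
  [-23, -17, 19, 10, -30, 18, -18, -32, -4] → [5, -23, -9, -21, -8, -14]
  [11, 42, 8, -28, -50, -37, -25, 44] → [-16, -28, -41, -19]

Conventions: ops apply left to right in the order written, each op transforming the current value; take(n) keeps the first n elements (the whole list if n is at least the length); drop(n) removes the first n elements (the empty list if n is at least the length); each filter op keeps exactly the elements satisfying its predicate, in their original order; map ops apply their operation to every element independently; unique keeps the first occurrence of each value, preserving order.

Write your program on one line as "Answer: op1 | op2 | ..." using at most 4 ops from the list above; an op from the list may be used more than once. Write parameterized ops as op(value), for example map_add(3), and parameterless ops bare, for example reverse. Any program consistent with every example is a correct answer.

filter_lt(-1) | reverse | map_add(9)

Check, running the answer program on each example:
  [41, 31, -24, -7, -38, 41, 1, 42, 50] -> [-24, -7, -38] -> [-38, -7, -24] -> [-29, 2, -15]
  [-23, -17, 19, 10, -30, 18, -18, -32, -4] -> [-23, -17, -30, -18, -32, -4] -> [-4, -32, -18, -30, -17, -23] -> [5, -23, -9, -21, -8, -14]
  [11, 42, 8, -28, -50, -37, -25, 44] -> [-28, -50, -37, -25] -> [-25, -37, -50, -28] -> [-16, -28, -41, -19]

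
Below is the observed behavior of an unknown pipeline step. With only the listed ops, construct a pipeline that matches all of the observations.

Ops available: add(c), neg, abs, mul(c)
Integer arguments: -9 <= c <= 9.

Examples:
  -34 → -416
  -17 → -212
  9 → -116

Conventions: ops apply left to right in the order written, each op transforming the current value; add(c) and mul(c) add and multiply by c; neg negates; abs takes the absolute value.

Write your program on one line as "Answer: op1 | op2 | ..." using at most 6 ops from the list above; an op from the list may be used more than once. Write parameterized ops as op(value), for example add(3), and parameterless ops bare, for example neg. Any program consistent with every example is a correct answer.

neg | mul(2) | abs | mul(-6) | add(-8)

Check, running the answer program on each example:
  -34 -> 34 -> 68 -> 68 -> -408 -> -416
  -17 -> 17 -> 34 -> 34 -> -204 -> -212
  9 -> -9 -> -18 -> 18 -> -108 -> -116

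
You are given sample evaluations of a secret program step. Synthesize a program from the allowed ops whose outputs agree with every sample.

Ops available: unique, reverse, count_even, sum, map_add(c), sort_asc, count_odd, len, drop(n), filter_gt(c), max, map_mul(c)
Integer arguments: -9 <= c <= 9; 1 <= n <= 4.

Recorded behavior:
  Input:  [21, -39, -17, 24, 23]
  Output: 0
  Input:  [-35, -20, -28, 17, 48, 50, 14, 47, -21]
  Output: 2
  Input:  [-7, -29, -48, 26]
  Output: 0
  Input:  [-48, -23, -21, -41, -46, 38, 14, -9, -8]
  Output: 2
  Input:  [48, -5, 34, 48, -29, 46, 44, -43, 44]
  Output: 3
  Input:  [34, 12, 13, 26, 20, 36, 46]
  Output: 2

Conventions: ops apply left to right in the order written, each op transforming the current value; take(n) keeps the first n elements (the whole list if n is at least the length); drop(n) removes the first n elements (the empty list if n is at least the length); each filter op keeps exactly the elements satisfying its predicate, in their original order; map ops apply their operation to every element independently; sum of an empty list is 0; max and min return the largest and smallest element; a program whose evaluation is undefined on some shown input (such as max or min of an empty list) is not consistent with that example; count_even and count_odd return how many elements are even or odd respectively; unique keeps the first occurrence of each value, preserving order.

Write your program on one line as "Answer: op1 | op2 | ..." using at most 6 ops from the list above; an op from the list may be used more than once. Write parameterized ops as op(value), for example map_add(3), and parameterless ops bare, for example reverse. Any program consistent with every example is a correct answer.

drop(2) | drop(3) | reverse | filter_gt(-8) | count_even

Check, running the answer program on each example:
  [21, -39, -17, 24, 23] -> [-17, 24, 23] -> [] -> [] -> [] -> 0
  [-35, -20, -28, 17, 48, 50, 14, 47, -21] -> [-28, 17, 48, 50, 14, 47, -21] -> [50, 14, 47, -21] -> [-21, 47, 14, 50] -> [47, 14, 50] -> 2
  [-7, -29, -48, 26] -> [-48, 26] -> [] -> [] -> [] -> 0
  [-48, -23, -21, -41, -46, 38, 14, -9, -8] -> [-21, -41, -46, 38, 14, -9, -8] -> [38, 14, -9, -8] -> [-8, -9, 14, 38] -> [14, 38] -> 2
  [48, -5, 34, 48, -29, 46, 44, -43, 44] -> [34, 48, -29, 46, 44, -43, 44] -> [46, 44, -43, 44] -> [44, -43, 44, 46] -> [44, 44, 46] -> 3
  [34, 12, 13, 26, 20, 36, 46] -> [13, 26, 20, 36, 46] -> [36, 46] -> [46, 36] -> [46, 36] -> 2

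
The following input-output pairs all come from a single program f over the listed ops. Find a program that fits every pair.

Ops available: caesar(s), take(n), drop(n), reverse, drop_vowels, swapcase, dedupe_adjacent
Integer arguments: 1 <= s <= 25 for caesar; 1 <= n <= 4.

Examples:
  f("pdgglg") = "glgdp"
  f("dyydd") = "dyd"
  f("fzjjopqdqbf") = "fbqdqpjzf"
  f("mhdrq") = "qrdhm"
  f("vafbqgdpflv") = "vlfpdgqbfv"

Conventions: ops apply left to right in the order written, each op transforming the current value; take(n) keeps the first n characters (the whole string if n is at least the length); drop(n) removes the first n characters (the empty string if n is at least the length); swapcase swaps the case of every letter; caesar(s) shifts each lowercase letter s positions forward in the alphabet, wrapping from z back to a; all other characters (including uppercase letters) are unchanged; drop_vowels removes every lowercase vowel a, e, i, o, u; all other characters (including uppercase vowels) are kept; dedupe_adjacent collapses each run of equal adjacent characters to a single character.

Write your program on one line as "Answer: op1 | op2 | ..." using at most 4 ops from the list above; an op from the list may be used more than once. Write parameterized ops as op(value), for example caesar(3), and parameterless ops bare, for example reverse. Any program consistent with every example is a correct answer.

drop_vowels | reverse | dedupe_adjacent

Check, running the answer program on each example:
  "pdgglg" -> "pdgglg" -> "glggdp" -> "glgdp"
  "dyydd" -> "dyydd" -> "ddyyd" -> "dyd"
  "fzjjopqdqbf" -> "fzjjpqdqbf" -> "fbqdqpjjzf" -> "fbqdqpjzf"
  "mhdrq" -> "mhdrq" -> "qrdhm" -> "qrdhm"
  "vafbqgdpflv" -> "vfbqgdpflv" -> "vlfpdgqbfv" -> "vlfpdgqbfv"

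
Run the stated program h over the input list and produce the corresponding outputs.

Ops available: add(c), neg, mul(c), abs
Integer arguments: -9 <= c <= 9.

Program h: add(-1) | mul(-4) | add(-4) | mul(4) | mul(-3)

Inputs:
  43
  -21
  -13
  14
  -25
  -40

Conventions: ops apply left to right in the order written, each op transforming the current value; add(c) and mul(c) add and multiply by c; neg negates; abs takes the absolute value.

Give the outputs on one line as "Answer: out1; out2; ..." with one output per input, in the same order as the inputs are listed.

2064; -1008; -624; 672; -1200; -1920

Execution, op by op:
  43 -> 42 -> -168 -> -172 -> -688 -> 2064
  -21 -> -22 -> 88 -> 84 -> 336 -> -1008
  -13 -> -14 -> 56 -> 52 -> 208 -> -624
  14 -> 13 -> -52 -> -56 -> -224 -> 672
  -25 -> -26 -> 104 -> 100 -> 400 -> -1200
  -40 -> -41 -> 164 -> 160 -> 640 -> -1920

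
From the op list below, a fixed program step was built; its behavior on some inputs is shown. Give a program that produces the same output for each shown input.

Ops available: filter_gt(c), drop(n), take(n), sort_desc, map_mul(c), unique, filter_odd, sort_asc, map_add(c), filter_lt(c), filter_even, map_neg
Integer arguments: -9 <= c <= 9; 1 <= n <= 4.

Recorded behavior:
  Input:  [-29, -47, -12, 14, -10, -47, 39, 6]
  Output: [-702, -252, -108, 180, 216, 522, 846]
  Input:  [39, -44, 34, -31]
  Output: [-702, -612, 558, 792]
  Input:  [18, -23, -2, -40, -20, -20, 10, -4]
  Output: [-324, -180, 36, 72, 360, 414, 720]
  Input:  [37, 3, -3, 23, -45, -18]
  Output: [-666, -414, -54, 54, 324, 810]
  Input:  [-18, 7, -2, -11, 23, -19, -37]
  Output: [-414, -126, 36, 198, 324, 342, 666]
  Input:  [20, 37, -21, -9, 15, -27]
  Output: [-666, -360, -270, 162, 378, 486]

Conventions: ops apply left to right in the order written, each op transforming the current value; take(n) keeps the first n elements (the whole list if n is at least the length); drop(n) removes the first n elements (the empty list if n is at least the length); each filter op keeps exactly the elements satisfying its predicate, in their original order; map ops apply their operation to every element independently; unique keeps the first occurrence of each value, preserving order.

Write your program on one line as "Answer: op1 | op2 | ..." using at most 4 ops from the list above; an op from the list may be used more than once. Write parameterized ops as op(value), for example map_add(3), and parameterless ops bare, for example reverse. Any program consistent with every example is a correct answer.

unique | sort_desc | map_mul(-3) | map_mul(6)

Check, running the answer program on each example:
  [-29, -47, -12, 14, -10, -47, 39, 6] -> [-29, -47, -12, 14, -10, 39, 6] -> [39, 14, 6, -10, -12, -29, -47] -> [-117, -42, -18, 30, 36, 87, 141] -> [-702, -252, -108, 180, 216, 522, 846]
  [39, -44, 34, -31] -> [39, -44, 34, -31] -> [39, 34, -31, -44] -> [-117, -102, 93, 132] -> [-702, -612, 558, 792]
  [18, -23, -2, -40, -20, -20, 10, -4] -> [18, -23, -2, -40, -20, 10, -4] -> [18, 10, -2, -4, -20, -23, -40] -> [-54, -30, 6, 12, 60, 69, 120] -> [-324, -180, 36, 72, 360, 414, 720]
  [37, 3, -3, 23, -45, -18] -> [37, 3, -3, 23, -45, -18] -> [37, 23, 3, -3, -18, -45] -> [-111, -69, -9, 9, 54, 135] -> [-666, -414, -54, 54, 324, 810]
  [-18, 7, -2, -11, 23, -19, -37] -> [-18, 7, -2, -11, 23, -19, -37] -> [23, 7, -2, -11, -18, -19, -37] -> [-69, -21, 6, 33, 54, 57, 111] -> [-414, -126, 36, 198, 324, 342, 666]
  [20, 37, -21, -9, 15, -27] -> [20, 37, -21, -9, 15, -27] -> [37, 20, 15, -9, -21, -27] -> [-111, -60, -45, 27, 63, 81] -> [-666, -360, -270, 162, 378, 486]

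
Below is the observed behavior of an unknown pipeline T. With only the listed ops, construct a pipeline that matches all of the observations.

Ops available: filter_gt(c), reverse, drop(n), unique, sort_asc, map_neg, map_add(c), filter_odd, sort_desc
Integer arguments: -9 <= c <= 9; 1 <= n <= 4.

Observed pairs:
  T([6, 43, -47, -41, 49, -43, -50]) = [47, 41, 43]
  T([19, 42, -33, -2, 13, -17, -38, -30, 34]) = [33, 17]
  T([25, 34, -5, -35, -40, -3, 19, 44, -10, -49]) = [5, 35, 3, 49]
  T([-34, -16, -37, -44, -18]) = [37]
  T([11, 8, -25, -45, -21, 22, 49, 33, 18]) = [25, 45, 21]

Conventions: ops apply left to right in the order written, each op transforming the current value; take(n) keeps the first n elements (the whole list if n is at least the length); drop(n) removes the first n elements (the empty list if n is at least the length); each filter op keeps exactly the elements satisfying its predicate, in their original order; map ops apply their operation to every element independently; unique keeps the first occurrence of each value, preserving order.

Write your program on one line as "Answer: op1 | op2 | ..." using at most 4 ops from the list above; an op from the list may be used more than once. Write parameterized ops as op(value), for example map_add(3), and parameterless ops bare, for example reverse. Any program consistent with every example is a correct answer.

map_neg | filter_odd | filter_gt(-1)

Check, running the answer program on each example:
  [6, 43, -47, -41, 49, -43, -50] -> [-6, -43, 47, 41, -49, 43, 50] -> [-43, 47, 41, -49, 43] -> [47, 41, 43]
  [19, 42, -33, -2, 13, -17, -38, -30, 34] -> [-19, -42, 33, 2, -13, 17, 38, 30, -34] -> [-19, 33, -13, 17] -> [33, 17]
  [25, 34, -5, -35, -40, -3, 19, 44, -10, -49] -> [-25, -34, 5, 35, 40, 3, -19, -44, 10, 49] -> [-25, 5, 35, 3, -19, 49] -> [5, 35, 3, 49]
  [-34, -16, -37, -44, -18] -> [34, 16, 37, 44, 18] -> [37] -> [37]
  [11, 8, -25, -45, -21, 22, 49, 33, 18] -> [-11, -8, 25, 45, 21, -22, -49, -33, -18] -> [-11, 25, 45, 21, -49, -33] -> [25, 45, 21]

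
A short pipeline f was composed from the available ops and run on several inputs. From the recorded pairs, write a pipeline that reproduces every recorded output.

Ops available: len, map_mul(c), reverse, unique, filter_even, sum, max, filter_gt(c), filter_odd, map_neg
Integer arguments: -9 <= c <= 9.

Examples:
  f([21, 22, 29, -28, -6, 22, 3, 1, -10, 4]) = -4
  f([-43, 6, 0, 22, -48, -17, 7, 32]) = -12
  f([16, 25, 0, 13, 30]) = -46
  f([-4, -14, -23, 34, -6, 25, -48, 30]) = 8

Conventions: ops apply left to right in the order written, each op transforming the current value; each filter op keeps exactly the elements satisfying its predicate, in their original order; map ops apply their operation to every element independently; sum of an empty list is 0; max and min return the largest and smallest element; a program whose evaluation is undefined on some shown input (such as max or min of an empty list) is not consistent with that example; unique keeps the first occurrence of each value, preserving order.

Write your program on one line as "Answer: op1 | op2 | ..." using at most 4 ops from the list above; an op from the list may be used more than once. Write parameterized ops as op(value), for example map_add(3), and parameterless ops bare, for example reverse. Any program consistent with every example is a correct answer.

filter_even | map_neg | sum

Check, running the answer program on each example:
  [21, 22, 29, -28, -6, 22, 3, 1, -10, 4] -> [22, -28, -6, 22, -10, 4] -> [-22, 28, 6, -22, 10, -4] -> -4
  [-43, 6, 0, 22, -48, -17, 7, 32] -> [6, 0, 22, -48, 32] -> [-6, 0, -22, 48, -32] -> -12
  [16, 25, 0, 13, 30] -> [16, 0, 30] -> [-16, 0, -30] -> -46
  [-4, -14, -23, 34, -6, 25, -48, 30] -> [-4, -14, 34, -6, -48, 30] -> [4, 14, -34, 6, 48, -30] -> 8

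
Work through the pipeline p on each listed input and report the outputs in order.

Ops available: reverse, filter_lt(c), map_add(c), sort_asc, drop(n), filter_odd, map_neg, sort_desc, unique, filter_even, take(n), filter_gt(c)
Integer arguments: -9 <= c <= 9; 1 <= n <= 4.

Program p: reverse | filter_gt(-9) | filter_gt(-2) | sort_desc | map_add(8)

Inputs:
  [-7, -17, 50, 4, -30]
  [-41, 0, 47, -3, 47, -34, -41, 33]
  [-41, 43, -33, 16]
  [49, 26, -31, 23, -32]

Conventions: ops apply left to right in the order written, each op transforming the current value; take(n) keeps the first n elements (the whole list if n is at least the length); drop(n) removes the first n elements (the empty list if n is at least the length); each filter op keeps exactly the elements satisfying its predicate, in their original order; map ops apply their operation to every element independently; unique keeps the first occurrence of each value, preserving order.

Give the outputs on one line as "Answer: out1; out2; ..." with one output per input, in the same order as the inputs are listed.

Execution, op by op:
  [-7, -17, 50, 4, -30] -> [-30, 4, 50, -17, -7] -> [4, 50, -7] -> [4, 50] -> [50, 4] -> [58, 12]
  [-41, 0, 47, -3, 47, -34, -41, 33] -> [33, -41, -34, 47, -3, 47, 0, -41] -> [33, 47, -3, 47, 0] -> [33, 47, 47, 0] -> [47, 47, 33, 0] -> [55, 55, 41, 8]
  [-41, 43, -33, 16] -> [16, -33, 43, -41] -> [16, 43] -> [16, 43] -> [43, 16] -> [51, 24]
  [49, 26, -31, 23, -32] -> [-32, 23, -31, 26, 49] -> [23, 26, 49] -> [23, 26, 49] -> [49, 26, 23] -> [57, 34, 31]

[58, 12]; [55, 55, 41, 8]; [51, 24]; [57, 34, 31]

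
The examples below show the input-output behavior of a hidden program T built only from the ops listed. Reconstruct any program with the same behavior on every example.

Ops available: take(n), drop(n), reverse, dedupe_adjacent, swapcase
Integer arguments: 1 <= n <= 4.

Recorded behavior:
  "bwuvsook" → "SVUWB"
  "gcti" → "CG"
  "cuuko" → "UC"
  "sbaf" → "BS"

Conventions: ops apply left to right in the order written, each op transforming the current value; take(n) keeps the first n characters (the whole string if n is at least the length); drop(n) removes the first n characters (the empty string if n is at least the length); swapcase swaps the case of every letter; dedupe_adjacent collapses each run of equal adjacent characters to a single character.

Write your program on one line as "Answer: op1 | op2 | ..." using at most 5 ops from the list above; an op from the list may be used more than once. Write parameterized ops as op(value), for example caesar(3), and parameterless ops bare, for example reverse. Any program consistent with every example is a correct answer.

reverse | dedupe_adjacent | drop(2) | swapcase

Check, running the answer program on each example:
  "bwuvsook" -> "koosvuwb" -> "kosvuwb" -> "svuwb" -> "SVUWB"
  "gcti" -> "itcg" -> "itcg" -> "cg" -> "CG"
  "cuuko" -> "okuuc" -> "okuc" -> "uc" -> "UC"
  "sbaf" -> "fabs" -> "fabs" -> "bs" -> "BS"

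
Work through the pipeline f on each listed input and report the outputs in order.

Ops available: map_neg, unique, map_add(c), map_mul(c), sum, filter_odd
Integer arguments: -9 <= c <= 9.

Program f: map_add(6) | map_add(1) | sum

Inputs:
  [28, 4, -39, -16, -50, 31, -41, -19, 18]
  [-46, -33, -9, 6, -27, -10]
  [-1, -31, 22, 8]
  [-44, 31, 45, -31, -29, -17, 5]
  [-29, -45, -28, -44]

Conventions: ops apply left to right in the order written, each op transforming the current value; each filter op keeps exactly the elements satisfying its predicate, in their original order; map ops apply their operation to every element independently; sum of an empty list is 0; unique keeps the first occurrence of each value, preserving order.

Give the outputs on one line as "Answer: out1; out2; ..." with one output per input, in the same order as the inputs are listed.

Execution, op by op:
  [28, 4, -39, -16, -50, 31, -41, -19, 18] -> [34, 10, -33, -10, -44, 37, -35, -13, 24] -> [35, 11, -32, -9, -43, 38, -34, -12, 25] -> -21
  [-46, -33, -9, 6, -27, -10] -> [-40, -27, -3, 12, -21, -4] -> [-39, -26, -2, 13, -20, -3] -> -77
  [-1, -31, 22, 8] -> [5, -25, 28, 14] -> [6, -24, 29, 15] -> 26
  [-44, 31, 45, -31, -29, -17, 5] -> [-38, 37, 51, -25, -23, -11, 11] -> [-37, 38, 52, -24, -22, -10, 12] -> 9
  [-29, -45, -28, -44] -> [-23, -39, -22, -38] -> [-22, -38, -21, -37] -> -118

-21; -77; 26; 9; -118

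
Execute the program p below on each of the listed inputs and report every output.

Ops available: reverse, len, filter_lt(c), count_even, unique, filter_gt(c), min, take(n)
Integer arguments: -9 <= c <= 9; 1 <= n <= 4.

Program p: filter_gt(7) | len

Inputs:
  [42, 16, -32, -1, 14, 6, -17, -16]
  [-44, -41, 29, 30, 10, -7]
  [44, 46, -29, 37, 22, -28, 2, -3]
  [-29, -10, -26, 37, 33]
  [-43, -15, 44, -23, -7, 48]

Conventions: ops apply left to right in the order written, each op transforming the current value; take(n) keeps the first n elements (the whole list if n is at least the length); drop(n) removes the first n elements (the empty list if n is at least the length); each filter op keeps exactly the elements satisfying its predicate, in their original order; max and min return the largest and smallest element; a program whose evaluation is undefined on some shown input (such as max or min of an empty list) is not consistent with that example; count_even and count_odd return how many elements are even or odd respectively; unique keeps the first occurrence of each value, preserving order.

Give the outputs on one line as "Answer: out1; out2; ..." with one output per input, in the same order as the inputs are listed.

3; 3; 4; 2; 2

Execution, op by op:
  [42, 16, -32, -1, 14, 6, -17, -16] -> [42, 16, 14] -> 3
  [-44, -41, 29, 30, 10, -7] -> [29, 30, 10] -> 3
  [44, 46, -29, 37, 22, -28, 2, -3] -> [44, 46, 37, 22] -> 4
  [-29, -10, -26, 37, 33] -> [37, 33] -> 2
  [-43, -15, 44, -23, -7, 48] -> [44, 48] -> 2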